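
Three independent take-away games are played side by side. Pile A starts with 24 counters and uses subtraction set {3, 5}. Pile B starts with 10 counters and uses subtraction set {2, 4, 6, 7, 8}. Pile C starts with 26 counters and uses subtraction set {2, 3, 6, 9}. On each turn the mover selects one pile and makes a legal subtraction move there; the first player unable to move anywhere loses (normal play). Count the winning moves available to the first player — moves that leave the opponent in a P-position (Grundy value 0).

6

Pile A, S = {3, 5}:
n :  0  1  2  3  4  5  6  7  8  9 10 11 12 13 14 15 16 17 18 19 20 21 22 23 24
G :  0  0  0  1  1  1  2  2  0  0  0  1  1  1  2  2  0  0  0  1  1  1  2  2  0
G_A(24) = 0.
Pile B, S = {2, 4, 6, 7, 8}:
n :  0  1  2  3  4  5  6  7  8  9 10
G :  0  0  1  1  2  2  3  3  4  4  0
G_B(10) = 0.
Pile C, S = {2, 3, 6, 9}:
G(0) = 0
G(1) = mex{} = 0
G(2) = mex{0} = 1
G(3) = mex{0,0} = 1
G(4) = mex{1,0} = 2
G(5) = mex{1,1} = 0
G(6) = mex{2,1,0} = 3
G(7) = mex{0,2,0} = 1
G(8) = mex{3,0,1} = 2
G(9) = mex{1,3,1,0} = 2
G(10) = mex{2,1,2,0} = 3
G(11) = mex{2,2,0,1} = 3
G(12) = mex{3,2,3,1} = 0
G(13) = mex{3,3,1,2} = 0
G(14) = mex{0,3,2,0} = 1
G(15) = mex{0,0,2,3} = 1
G(16) = mex{1,0,3,1} = 2
G(17) = mex{1,1,3,2} = 0
G(18) = mex{2,1,0,2} = 3
G(19) = mex{0,2,0,3} = 1
G(20) = mex{3,0,1,3} = 2
G(21) = mex{1,3,1,0} = 2
G(22) = mex{2,1,2,0} = 3
G(23) = mex{2,2,0,1} = 3
G(24) = mex{3,2,3,1} = 0
G(25) = mex{3,3,1,2} = 0
G(26) = mex{0,3,2,0} = 1
G_C(26) = 1.
Combined Grundy value = 0 ⊕ 0 ⊕ 1 = 1.
A winning move leaves total XOR = 0, i.e. changes one component's Grundy value g to g ⊕ X where X is the current total.
Pile A: need g' = 0⊕1 = 1. Options: 24−3→G=1, 24−5→G=1. Hits: 2.
Pile B: need g' = 0⊕1 = 1. Options: 10−2→G=4, 10−4→G=3, 10−6→G=2, 10−7→G=1, 10−8→G=1. Hits: 2.
Pile C: need g' = 1⊕1 = 0. Options: 26−2→G=0, 26−3→G=3, 26−6→G=2, 26−9→G=0. Hits: 2.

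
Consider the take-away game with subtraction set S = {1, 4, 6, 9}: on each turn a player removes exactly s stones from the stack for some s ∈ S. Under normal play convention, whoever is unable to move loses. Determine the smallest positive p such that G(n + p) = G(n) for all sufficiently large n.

5

n :  0  1  2  3  4  5  6  7  8  9 10 11 12 13 14 15
G :  0  1  0  1  2  0  1  0  1  2  0  1  0  1  2  0
G(n+5) = G(n) holds for n = 0,…,8 (a full window of length max(S) = 9), so the sequence is purely periodic with period 5.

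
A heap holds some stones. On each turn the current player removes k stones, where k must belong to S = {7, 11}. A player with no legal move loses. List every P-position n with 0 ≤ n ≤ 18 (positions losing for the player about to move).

n :  0  1  2  3  4  5  6  7  8  9 10 11 12 13 14 15 16 17 18
G :  0  0  0  0  0  0  0  1  1  1  1  1  1  1  2  2  2  2  0
P-positions are exactly the n with G(n) = 0.

0, 1, 2, 3, 4, 5, 6, 18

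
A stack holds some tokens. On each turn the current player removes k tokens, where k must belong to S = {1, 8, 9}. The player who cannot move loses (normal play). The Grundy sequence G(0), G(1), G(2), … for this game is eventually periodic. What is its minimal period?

16

n :  0  1  2  3  4  5  6  7  8  9 10 11 12 13 14 15 16 17 18 19 20 21 22 23 24 25 26 27 28 29 30 31 32 33
G :  0  1  0  1  0  1  0  1  2  3  2  3  2  3  2  3  0  1  0  1  0  1  0  1  2  3  2  3  2  3  2  3  0  1
G(n+16) = G(n) holds for n = 0,…,8 (a full window of length max(S) = 9), so the sequence is purely periodic with period 16.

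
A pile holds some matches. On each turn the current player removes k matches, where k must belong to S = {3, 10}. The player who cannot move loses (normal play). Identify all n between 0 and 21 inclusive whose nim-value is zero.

n :  0  1  2  3  4  5  6  7  8  9 10 11 12 13 14 15 16 17 18 19 20 21
G :  0  0  0  1  1  1  0  0  0  1  1  1  2  0  0  0  1  1  1  0  0  0
P-positions are exactly the n with G(n) = 0.

0, 1, 2, 6, 7, 8, 13, 14, 15, 19, 20, 21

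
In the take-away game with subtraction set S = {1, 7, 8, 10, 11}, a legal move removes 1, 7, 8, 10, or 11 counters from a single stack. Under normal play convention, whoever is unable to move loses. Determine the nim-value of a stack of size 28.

2

n :  0  1  2  3  4  5  6  7  8  9 10 11 12 13 14 15 16 17 18 19 20 21 22 23 24 25 26 27 28
G :  0  1  0  1  0  1  0  1  2  3  2  3  2  3  2  3  4  5  0  1  0  1  0  1  0  1  2  3  2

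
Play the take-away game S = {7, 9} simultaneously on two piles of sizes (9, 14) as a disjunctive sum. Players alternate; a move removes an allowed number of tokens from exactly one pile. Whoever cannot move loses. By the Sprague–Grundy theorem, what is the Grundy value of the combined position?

All piles use S = {7, 9}:
G(0) = 0
G(1) = mex{} = 0
G(2) = mex{} = 0
G(3) = mex{} = 0
G(4) = mex{} = 0
G(5) = mex{} = 0
G(6) = mex{} = 0
G(7) = mex{0} = 1
G(8) = mex{0} = 1
G(9) = mex{0,0} = 1
G(10) = mex{0,0} = 1
G(11) = mex{0,0} = 1
G(12) = mex{0,0} = 1
G(13) = mex{0,0} = 1
G(14) = mex{1,0} = 2
Pile A: G(9) = 1.
Pile B: G(14) = 2.
Combined Grundy value = 1 ⊕ 2 = 3.

3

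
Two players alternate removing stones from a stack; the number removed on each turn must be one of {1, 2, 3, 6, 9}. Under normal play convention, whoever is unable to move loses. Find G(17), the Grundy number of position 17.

n :  0  1  2  3  4  5  6  7  8  9 10 11 12 13 14 15 16 17
G :  0  1  2  3  0  1  2  3  0  1  2  3  0  1  2  3  0  1

1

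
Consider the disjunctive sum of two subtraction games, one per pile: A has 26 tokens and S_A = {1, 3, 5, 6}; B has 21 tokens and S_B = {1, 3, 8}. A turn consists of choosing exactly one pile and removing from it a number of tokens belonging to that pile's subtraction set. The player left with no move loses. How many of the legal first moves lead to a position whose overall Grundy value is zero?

2

Pile A, S = {1, 3, 5, 6}:
G(0) = 0
G(1) = mex{0} = 1
G(2) = mex{1} = 0
G(3) = mex{0,0} = 1
G(4) = mex{1,1} = 0
G(5) = mex{0,0,0} = 1
G(6) = mex{1,1,1,0} = 2
G(7) = mex{2,0,0,1} = 3
G(8) = mex{3,1,1,0} = 2
G(9) = mex{2,2,0,1} = 3
G(10) = mex{3,3,1,0} = 2
G(11) = mex{2,2,2,1} = 0
G(12) = mex{0,3,3,2} = 1
G(13) = mex{1,2,2,3} = 0
G(14) = mex{0,0,3,2} = 1
G(15) = mex{1,1,2,3} = 0
G(16) = mex{0,0,0,2} = 1
G(17) = mex{1,1,1,0} = 2
G(18) = mex{2,0,0,1} = 3
G(19) = mex{3,1,1,0} = 2
G(20) = mex{2,2,0,1} = 3
G(21) = mex{3,3,1,0} = 2
G(22) = mex{2,2,2,1} = 0
G(23) = mex{0,3,3,2} = 1
G(24) = mex{1,2,2,3} = 0
G(25) = mex{0,0,3,2} = 1
G(26) = mex{1,1,2,3} = 0
G_A(26) = 0.
Pile B, S = {1, 3, 8}:
n :  0  1  2  3  4  5  6  7  8  9 10 11 12 13 14 15 16 17 18 19 20 21
G :  0  1  0  1  0  1  0  1  2  3  2  0  1  0  1  0  1  0  1  2  3  2
G_B(21) = 2.
Combined Grundy value = 0 ⊕ 2 = 2.
A winning move leaves total XOR = 0, i.e. changes one component's Grundy value g to g ⊕ X where X is the current total.
Pile A: need g' = 0⊕2 = 2. Options: 26−1→G=1, 26−3→G=1, 26−5→G=2, 26−6→G=3. Hits: 1.
Pile B: need g' = 2⊕2 = 0. Options: 21−1→G=3, 21−3→G=1, 21−8→G=0. Hits: 1.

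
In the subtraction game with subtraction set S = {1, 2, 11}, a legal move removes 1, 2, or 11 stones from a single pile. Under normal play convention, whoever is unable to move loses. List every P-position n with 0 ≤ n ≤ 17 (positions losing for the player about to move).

G(0) = 0
G(1) = mex{0} = 1
G(2) = mex{1,0} = 2
G(3) = mex{2,1} = 0
G(4) = mex{0,2} = 1
G(5) = mex{1,0} = 2
G(6) = mex{2,1} = 0
G(7) = mex{0,2} = 1
G(8) = mex{1,0} = 2
G(9) = mex{2,1} = 0
G(10) = mex{0,2} = 1
G(11) = mex{1,0,0} = 2
G(12) = mex{2,1,1} = 0
G(13) = mex{0,2,2} = 1
G(14) = mex{1,0,0} = 2
G(15) = mex{2,1,1} = 0
G(16) = mex{0,2,2} = 1
G(17) = mex{1,0,0} = 2
P-positions are exactly the n with G(n) = 0.

0, 3, 6, 9, 12, 15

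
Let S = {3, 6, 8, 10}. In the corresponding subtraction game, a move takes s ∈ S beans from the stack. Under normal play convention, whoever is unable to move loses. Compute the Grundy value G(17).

1

G(0) = 0
G(1) = mex{} = 0
G(2) = mex{} = 0
G(3) = mex{0} = 1
G(4) = mex{0} = 1
G(5) = mex{0} = 1
G(6) = mex{1,0} = 2
G(7) = mex{1,0} = 2
G(8) = mex{1,0,0} = 2
G(9) = mex{2,1,0} = 3
G(10) = mex{2,1,0,0} = 3
G(11) = mex{2,1,1,0} = 3
G(12) = mex{3,2,1,0} = 4
G(13) = mex{3,2,1,1} = 0
G(14) = mex{3,2,2,1} = 0
G(15) = mex{4,3,2,1} = 0
G(16) = mex{0,3,2,2} = 1
G(17) = mex{0,3,3,2} = 1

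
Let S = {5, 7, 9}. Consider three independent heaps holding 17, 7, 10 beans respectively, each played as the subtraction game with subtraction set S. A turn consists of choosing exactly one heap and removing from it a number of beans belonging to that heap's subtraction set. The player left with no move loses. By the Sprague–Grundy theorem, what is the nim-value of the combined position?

All heaps use S = {5, 7, 9}:
n :  0  1  2  3  4  5  6  7  8  9 10 11 12 13 14 15 16 17
G :  0  0  0  0  0  1  1  1  1  1  2  2  2  2  0  0  0  0
Heap A: G(17) = 0.
Heap B: G(7) = 1.
Heap C: G(10) = 2.
Combined Grundy value = 0 ⊕ 1 ⊕ 2 = 3.

3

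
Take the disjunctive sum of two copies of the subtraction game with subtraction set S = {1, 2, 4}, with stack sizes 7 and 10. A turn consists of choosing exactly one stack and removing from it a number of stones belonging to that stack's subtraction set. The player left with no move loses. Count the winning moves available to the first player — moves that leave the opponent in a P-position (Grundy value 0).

All stacks use S = {1, 2, 4}:
G(0) = 0
G(1) = mex{0} = 1
G(2) = mex{1,0} = 2
G(3) = mex{2,1} = 0
G(4) = mex{0,2,0} = 1
G(5) = mex{1,0,1} = 2
G(6) = mex{2,1,2} = 0
G(7) = mex{0,2,0} = 1
G(8) = mex{1,0,1} = 2
G(9) = mex{2,1,2} = 0
G(10) = mex{0,2,0} = 1
Stack A: G(7) = 1.
Stack B: G(10) = 1.
Combined Grundy value = 1 ⊕ 1 = 0.
A winning move leaves total XOR = 0, i.e. changes one component's Grundy value g to g ⊕ X where X is the current total.
Stack A: target g' = 1⊕0 = 1, but every legal move changes the Grundy value (mex property), so 0 moves.
Stack B: target g' = 1⊕0 = 1, but every legal move changes the Grundy value (mex property), so 0 moves.

0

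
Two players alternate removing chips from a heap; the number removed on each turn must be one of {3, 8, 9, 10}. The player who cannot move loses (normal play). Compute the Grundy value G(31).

n :  0  1  2  3  4  5  6  7  8  9 10 11 12 13 14 15 16 17 18 19 20 21 22 23 24 25 26 27 28 29 30 31
G :  0  0  0  1  1  1  0  0  2  1  1  3  2  0  2  3  1  3  0  0  0  1  1  1  0  0  2  1  1  3  2  0

0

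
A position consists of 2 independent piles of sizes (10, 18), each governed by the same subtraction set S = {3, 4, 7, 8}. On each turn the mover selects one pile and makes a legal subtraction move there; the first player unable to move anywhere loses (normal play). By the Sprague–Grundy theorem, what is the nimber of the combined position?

1

All piles use S = {3, 4, 7, 8}:
n :  0  1  2  3  4  5  6  7  8  9 10 11 12 13 14 15 16 17 18
G :  0  0  0  1  1  1  2  2  2  3  3  0  0  0  1  1  1  2  2
Pile A: G(10) = 3.
Pile B: G(18) = 2.
Combined Grundy value = 3 ⊕ 2 = 1.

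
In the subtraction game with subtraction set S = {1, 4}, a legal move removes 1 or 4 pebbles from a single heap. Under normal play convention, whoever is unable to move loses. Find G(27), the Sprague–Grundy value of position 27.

0

G(0) = 0
G(1) = mex{0} = 1
G(2) = mex{1} = 0
G(3) = mex{0} = 1
G(4) = mex{1,0} = 2
G(5) = mex{2,1} = 0
G(6) = mex{0,0} = 1
G(7) = mex{1,1} = 0
G(8) = mex{0,2} = 1
G(9) = mex{1,0} = 2
G(10) = mex{2,1} = 0
G(11) = mex{0,0} = 1
G(12) = mex{1,1} = 0
G(13) = mex{0,2} = 1
G(14) = mex{1,0} = 2
G(15) = mex{2,1} = 0
G(16) = mex{0,0} = 1
G(17) = mex{1,1} = 0
G(18) = mex{0,2} = 1
G(19) = mex{1,0} = 2
G(20) = mex{2,1} = 0
G(21) = mex{0,0} = 1
G(22) = mex{1,1} = 0
G(23) = mex{0,2} = 1
G(24) = mex{1,0} = 2
G(25) = mex{2,1} = 0
G(26) = mex{0,0} = 1
G(27) = mex{1,1} = 0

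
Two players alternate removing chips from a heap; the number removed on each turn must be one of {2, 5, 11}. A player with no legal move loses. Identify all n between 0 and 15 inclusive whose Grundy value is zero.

G(0) = 0
G(1) = mex{} = 0
G(2) = mex{0} = 1
G(3) = mex{0} = 1
G(4) = mex{1} = 0
G(5) = mex{1,0} = 2
G(6) = mex{0,0} = 1
G(7) = mex{2,1} = 0
G(8) = mex{1,1} = 0
G(9) = mex{0,0} = 1
G(10) = mex{0,2} = 1
G(11) = mex{1,1,0} = 2
G(12) = mex{1,0,0} = 2
G(13) = mex{2,0,1} = 3
G(14) = mex{2,1,1} = 0
G(15) = mex{3,1,0} = 2
P-positions are exactly the n with G(n) = 0.

0, 1, 4, 7, 8, 14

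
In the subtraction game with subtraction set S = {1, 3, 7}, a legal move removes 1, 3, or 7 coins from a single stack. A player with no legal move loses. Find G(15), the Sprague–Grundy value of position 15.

1

n :  0  1  2  3  4  5  6  7  8  9 10 11 12 13 14 15
G :  0  1  0  1  0  1  0  1  0  1  0  1  0  1  0  1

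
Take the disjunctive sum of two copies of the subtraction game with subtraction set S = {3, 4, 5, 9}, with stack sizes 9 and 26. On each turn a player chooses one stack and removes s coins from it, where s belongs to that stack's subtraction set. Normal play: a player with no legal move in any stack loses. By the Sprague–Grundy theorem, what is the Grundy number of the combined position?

7

All stacks use S = {3, 4, 5, 9}:
n :  0  1  2  3  4  5  6  7  8  9 10 11 12 13 14 15 16 17 18 19 20 21 22 23 24 25 26
G :  0  0  0  1  1  1  2  2  0  3  3  1  4  2  0  0  0  1  1  1  2  2  0  3  3  1  4
Stack A: G(9) = 3.
Stack B: G(26) = 4.
Combined Grundy value = 3 ⊕ 4 = 7.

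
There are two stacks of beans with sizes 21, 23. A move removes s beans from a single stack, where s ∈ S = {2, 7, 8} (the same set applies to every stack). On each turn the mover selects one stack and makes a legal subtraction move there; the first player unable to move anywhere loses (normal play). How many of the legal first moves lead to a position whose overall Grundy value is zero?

All stacks use S = {2, 7, 8}:
n :  0  1  2  3  4  5  6  7  8  9 10 11 12 13 14 15 16 17 18 19 20 21 22 23
G :  0  0  1  1  0  0  1  1  2  2  0  3  1  2  0  0  1  1  2  0  0  1  1  2
Stack A: G(21) = 1.
Stack B: G(23) = 2.
Combined Grundy value = 1 ⊕ 2 = 3.
A winning move leaves total XOR = 0, i.e. changes one component's Grundy value g to g ⊕ X where X is the current total.
Stack A: need g' = 1⊕3 = 2. Options: 21−2→G=0, 21−7→G=0, 21−8→G=2. Hits: 1.
Stack B: need g' = 2⊕3 = 1. Options: 23−2→G=1, 23−7→G=1, 23−8→G=0. Hits: 2.

3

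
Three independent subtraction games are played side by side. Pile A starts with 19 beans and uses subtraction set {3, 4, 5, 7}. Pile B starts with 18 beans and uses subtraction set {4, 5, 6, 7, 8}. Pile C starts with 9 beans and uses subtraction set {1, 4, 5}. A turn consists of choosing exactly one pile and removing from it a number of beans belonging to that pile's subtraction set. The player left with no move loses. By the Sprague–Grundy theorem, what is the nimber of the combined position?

Pile A, S = {3, 4, 5, 7}:
n :  0  1  2  3  4  5  6  7  8  9 10 11 12 13 14 15 16 17 18 19
G :  0  0  0  1  1  1  2  2  2  3  0  0  0  1  1  1  2  2  2  3
G_A(19) = 3.
Pile B, S = {4, 5, 6, 7, 8}:
G(0) = 0
G(1) = mex{} = 0
G(2) = mex{} = 0
G(3) = mex{} = 0
G(4) = mex{0} = 1
G(5) = mex{0,0} = 1
G(6) = mex{0,0,0} = 1
G(7) = mex{0,0,0,0} = 1
G(8) = mex{1,0,0,0,0} = 2
G(9) = mex{1,1,0,0,0} = 2
G(10) = mex{1,1,1,0,0} = 2
G(11) = mex{1,1,1,1,0} = 2
G(12) = mex{2,1,1,1,1} = 0
G(13) = mex{2,2,1,1,1} = 0
G(14) = mex{2,2,2,1,1} = 0
G(15) = mex{2,2,2,2,1} = 0
G(16) = mex{0,2,2,2,2} = 1
G(17) = mex{0,0,2,2,2} = 1
G(18) = mex{0,0,0,2,2} = 1
G_B(18) = 1.
Pile C, S = {1, 4, 5}:
G(0) = 0
G(1) = mex{0} = 1
G(2) = mex{1} = 0
G(3) = mex{0} = 1
G(4) = mex{1,0} = 2
G(5) = mex{2,1,0} = 3
G(6) = mex{3,0,1} = 2
G(7) = mex{2,1,0} = 3
G(8) = mex{3,2,1} = 0
G(9) = mex{0,3,2} = 1
G_C(9) = 1.
Combined Grundy value = 3 ⊕ 1 ⊕ 1 = 3.

3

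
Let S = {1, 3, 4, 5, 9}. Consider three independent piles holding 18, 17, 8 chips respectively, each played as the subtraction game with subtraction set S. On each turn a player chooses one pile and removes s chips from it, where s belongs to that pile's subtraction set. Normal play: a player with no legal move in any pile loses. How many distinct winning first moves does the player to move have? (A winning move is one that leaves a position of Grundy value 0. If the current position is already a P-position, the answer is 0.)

5

All piles use S = {1, 3, 4, 5, 9}:
G(0) = 0
G(1) = mex{0} = 1
G(2) = mex{1} = 0
G(3) = mex{0,0} = 1
G(4) = mex{1,1,0} = 2
G(5) = mex{2,0,1,0} = 3
G(6) = mex{3,1,0,1} = 2
G(7) = mex{2,2,1,0} = 3
G(8) = mex{3,3,2,1} = 0
G(9) = mex{0,2,3,2,0} = 1
G(10) = mex{1,3,2,3,1} = 0
G(11) = mex{0,0,3,2,0} = 1
G(12) = mex{1,1,0,3,1} = 2
G(13) = mex{2,0,1,0,2} = 3
G(14) = mex{3,1,0,1,3} = 2
G(15) = mex{2,2,1,0,2} = 3
G(16) = mex{3,3,2,1,3} = 0
G(17) = mex{0,2,3,2,0} = 1
G(18) = mex{1,3,2,3,1} = 0
Pile A: G(18) = 0.
Pile B: G(17) = 1.
Pile C: G(8) = 0.
Combined Grundy value = 0 ⊕ 1 ⊕ 0 = 1.
A winning move leaves total XOR = 0, i.e. changes one component's Grundy value g to g ⊕ X where X is the current total.
Pile A: need g' = 0⊕1 = 1. Options: 18−1→G=1, 18−3→G=3, 18−4→G=2, 18−5→G=3, 18−9→G=1. Hits: 2.
Pile B: need g' = 1⊕1 = 0. Options: 17−1→G=0, 17−3→G=2, 17−4→G=3, 17−5→G=2, 17−9→G=0. Hits: 2.
Pile C: need g' = 0⊕1 = 1. Options: 8−1→G=3, 8−3→G=3, 8−4→G=2, 8−5→G=1. Hits: 1.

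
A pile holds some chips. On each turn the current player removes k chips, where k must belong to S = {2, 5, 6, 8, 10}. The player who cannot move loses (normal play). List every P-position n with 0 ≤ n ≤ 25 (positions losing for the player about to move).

0, 1, 4, 13, 16, 17, 20

n :  0  1  2  3  4  5  6  7  8  9 10 11 12 13 14 15 16 17 18 19 20 21 22 23 24 25
G :  0  0  1  1  0  2  1  3  2  2  3  3  2  0  3  1  0  0  1  1  0  2  1  3  2  2
P-positions are exactly the n with G(n) = 0.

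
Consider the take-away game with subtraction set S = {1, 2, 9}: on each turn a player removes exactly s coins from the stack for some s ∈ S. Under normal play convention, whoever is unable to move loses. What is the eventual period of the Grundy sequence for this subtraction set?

10

n :  0  1  2  3  4  5  6  7  8  9 10 11 12 13 14 15 16 17 18 19 20 21
G :  0  1  2  0  1  2  0  1  2  3  0  1  2  0  1  2  0  1  2  3  0  1
G(n+10) = G(n) holds for n = 0,…,8 (a full window of length max(S) = 9), so the sequence is purely periodic with period 10.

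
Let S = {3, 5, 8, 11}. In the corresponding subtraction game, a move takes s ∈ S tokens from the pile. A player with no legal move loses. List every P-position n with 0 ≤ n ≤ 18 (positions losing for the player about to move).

0, 1, 2, 14, 15, 16

G(0) = 0
G(1) = mex{} = 0
G(2) = mex{} = 0
G(3) = mex{0} = 1
G(4) = mex{0} = 1
G(5) = mex{0,0} = 1
G(6) = mex{1,0} = 2
G(7) = mex{1,0} = 2
G(8) = mex{1,1,0} = 2
G(9) = mex{2,1,0} = 3
G(10) = mex{2,1,0} = 3
G(11) = mex{2,2,1,0} = 3
G(12) = mex{3,2,1,0} = 4
G(13) = mex{3,2,1,0} = 4
G(14) = mex{3,3,2,1} = 0
G(15) = mex{4,3,2,1} = 0
G(16) = mex{4,3,2,1} = 0
G(17) = mex{0,4,3,2} = 1
G(18) = mex{0,4,3,2} = 1
P-positions are exactly the n with G(n) = 0.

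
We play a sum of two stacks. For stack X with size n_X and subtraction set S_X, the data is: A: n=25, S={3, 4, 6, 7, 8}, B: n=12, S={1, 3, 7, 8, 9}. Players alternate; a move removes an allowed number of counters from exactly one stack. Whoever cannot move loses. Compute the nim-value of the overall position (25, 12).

Stack A, S = {3, 4, 6, 7, 8}:
G(0) = 0
G(1) = mex{} = 0
G(2) = mex{} = 0
G(3) = mex{0} = 1
G(4) = mex{0,0} = 1
G(5) = mex{0,0} = 1
G(6) = mex{1,0,0} = 2
G(7) = mex{1,1,0,0} = 2
G(8) = mex{1,1,0,0,0} = 2
G(9) = mex{2,1,1,0,0} = 3
G(10) = mex{2,2,1,1,0} = 3
G(11) = mex{2,2,1,1,1} = 0
G(12) = mex{3,2,2,1,1} = 0
G(13) = mex{3,3,2,2,1} = 0
G(14) = mex{0,3,2,2,2} = 1
G(15) = mex{0,0,3,2,2} = 1
G(16) = mex{0,0,3,3,2} = 1
G(17) = mex{1,0,0,3,3} = 2
G(18) = mex{1,1,0,0,3} = 2
G(19) = mex{1,1,0,0,0} = 2
G(20) = mex{2,1,1,0,0} = 3
G(21) = mex{2,2,1,1,0} = 3
G(22) = mex{2,2,1,1,1} = 0
G(23) = mex{3,2,2,1,1} = 0
G(24) = mex{3,3,2,2,1} = 0
G(25) = mex{0,3,2,2,2} = 1
G_A(25) = 1.
Stack B, S = {1, 3, 7, 8, 9}:
G(0) = 0
G(1) = mex{0} = 1
G(2) = mex{1} = 0
G(3) = mex{0,0} = 1
G(4) = mex{1,1} = 0
G(5) = mex{0,0} = 1
G(6) = mex{1,1} = 0
G(7) = mex{0,0,0} = 1
G(8) = mex{1,1,1,0} = 2
G(9) = mex{2,0,0,1,0} = 3
G(10) = mex{3,1,1,0,1} = 2
G(11) = mex{2,2,0,1,0} = 3
G(12) = mex{3,3,1,0,1} = 2
G_B(12) = 2.
Combined Grundy value = 1 ⊕ 2 = 3.

3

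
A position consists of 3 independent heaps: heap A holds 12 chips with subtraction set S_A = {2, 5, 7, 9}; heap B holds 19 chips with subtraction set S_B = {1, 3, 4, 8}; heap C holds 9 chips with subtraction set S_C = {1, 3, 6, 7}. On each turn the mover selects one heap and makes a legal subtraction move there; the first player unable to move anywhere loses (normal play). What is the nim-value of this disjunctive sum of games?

Heap A, S = {2, 5, 7, 9}:
G(0) = 0
G(1) = mex{} = 0
G(2) = mex{0} = 1
G(3) = mex{0} = 1
G(4) = mex{1} = 0
G(5) = mex{1,0} = 2
G(6) = mex{0,0} = 1
G(7) = mex{2,1,0} = 3
G(8) = mex{1,1,0} = 2
G(9) = mex{3,0,1,0} = 2
G(10) = mex{2,2,1,0} = 3
G(11) = mex{2,1,0,1} = 3
G(12) = mex{3,3,2,1} = 0
G_A(12) = 0.
Heap B, S = {1, 3, 4, 8}:
G(0) = 0
G(1) = mex{0} = 1
G(2) = mex{1} = 0
G(3) = mex{0,0} = 1
G(4) = mex{1,1,0} = 2
G(5) = mex{2,0,1} = 3
G(6) = mex{3,1,0} = 2
G(7) = mex{2,2,1} = 0
G(8) = mex{0,3,2,0} = 1
G(9) = mex{1,2,3,1} = 0
G(10) = mex{0,0,2,0} = 1
G(11) = mex{1,1,0,1} = 2
G(12) = mex{2,0,1,2} = 3
G(13) = mex{3,1,0,3} = 2
G(14) = mex{2,2,1,2} = 0
G(15) = mex{0,3,2,0} = 1
G(16) = mex{1,2,3,1} = 0
G(17) = mex{0,0,2,0} = 1
G(18) = mex{1,1,0,1} = 2
G(19) = mex{2,0,1,2} = 3
G_B(19) = 3.
Heap C, S = {1, 3, 6, 7}:
G(0) = 0
G(1) = mex{0} = 1
G(2) = mex{1} = 0
G(3) = mex{0,0} = 1
G(4) = mex{1,1} = 0
G(5) = mex{0,0} = 1
G(6) = mex{1,1,0} = 2
G(7) = mex{2,0,1,0} = 3
G(8) = mex{3,1,0,1} = 2
G(9) = mex{2,2,1,0} = 3
G_C(9) = 3.
Combined Grundy value = 0 ⊕ 3 ⊕ 3 = 0.

0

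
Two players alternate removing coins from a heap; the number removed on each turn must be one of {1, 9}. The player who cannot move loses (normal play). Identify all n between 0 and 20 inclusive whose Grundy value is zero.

0, 2, 4, 6, 8, 10, 12, 14, 16, 18, 20

G(0) = 0
G(1) = mex{0} = 1
G(2) = mex{1} = 0
G(3) = mex{0} = 1
G(4) = mex{1} = 0
G(5) = mex{0} = 1
G(6) = mex{1} = 0
G(7) = mex{0} = 1
G(8) = mex{1} = 0
G(9) = mex{0,0} = 1
G(10) = mex{1,1} = 0
G(11) = mex{0,0} = 1
G(12) = mex{1,1} = 0
G(13) = mex{0,0} = 1
G(14) = mex{1,1} = 0
G(15) = mex{0,0} = 1
G(16) = mex{1,1} = 0
G(17) = mex{0,0} = 1
G(18) = mex{1,1} = 0
G(19) = mex{0,0} = 1
G(20) = mex{1,1} = 0
P-positions are exactly the n with G(n) = 0.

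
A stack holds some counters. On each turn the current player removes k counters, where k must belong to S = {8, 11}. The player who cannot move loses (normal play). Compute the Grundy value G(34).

n :  0  1  2  3  4  5  6  7  8  9 10 11 12 13 14 15 16 17 18 19 20 21 22 23 24 25 26 27 28 29 30 31 32 33 34
G :  0  0  0  0  0  0  0  0  1  1  1  1  1  1  1  1  2  2  2  0  0  0  0  0  0  0  0  1  1  1  1  1  1  1  1

1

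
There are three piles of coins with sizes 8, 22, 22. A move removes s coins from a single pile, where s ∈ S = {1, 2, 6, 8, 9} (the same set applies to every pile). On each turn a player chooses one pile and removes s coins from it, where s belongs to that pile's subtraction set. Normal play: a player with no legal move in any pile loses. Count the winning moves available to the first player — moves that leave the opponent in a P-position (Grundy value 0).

All piles use S = {1, 2, 6, 8, 9}:
n :  0  1  2  3  4  5  6  7  8  9 10 11 12 13 14 15 16 17 18 19 20 21 22
G :  0  1  2  0  1  2  3  0  1  2  0  1  2  3  0  1  2  0  1  2  3  0  1
Pile A: G(8) = 1.
Pile B: G(22) = 1.
Pile C: G(22) = 1.
Combined Grundy value = 1 ⊕ 1 ⊕ 1 = 1.
A winning move leaves total XOR = 0, i.e. changes one component's Grundy value g to g ⊕ X where X is the current total.
Pile A: need g' = 1⊕1 = 0. Options: 8−1→G=0, 8−2→G=3, 8−6→G=2, 8−8→G=0. Hits: 2.
Pile B: need g' = 1⊕1 = 0. Options: 22−1→G=0, 22−2→G=3, 22−6→G=2, 22−8→G=0, 22−9→G=3. Hits: 2.
Pile C: need g' = 1⊕1 = 0. Options: 22−1→G=0, 22−2→G=3, 22−6→G=2, 22−8→G=0, 22−9→G=3. Hits: 2.

6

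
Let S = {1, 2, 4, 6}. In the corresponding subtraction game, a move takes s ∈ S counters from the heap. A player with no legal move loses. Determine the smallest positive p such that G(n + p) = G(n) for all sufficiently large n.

n :  0  1  2  3  4  5  6  7  8  9 10 11 12 13 14 15 16 17
G :  0  1  2  0  1  2  3  4  0  1  2  0  1  2  3  4  0  1
G(n+8) = G(n) holds for n = 0,…,5 (a full window of length max(S) = 6), so the sequence is purely periodic with period 8.

8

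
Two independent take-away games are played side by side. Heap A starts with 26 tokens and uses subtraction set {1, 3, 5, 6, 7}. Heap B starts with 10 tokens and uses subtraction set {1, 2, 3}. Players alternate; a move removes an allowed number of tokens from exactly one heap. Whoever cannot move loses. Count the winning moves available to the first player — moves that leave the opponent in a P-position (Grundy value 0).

Heap A, S = {1, 3, 5, 6, 7}:
n :  0  1  2  3  4  5  6  7  8  9 10 11 12 13 14 15 16 17 18 19 20 21 22 23 24 25 26
G :  0  1  0  1  0  1  2  3  2  3  2  3  0  1  0  1  0  1  2  3  2  3  2  3  0  1  0
G_A(26) = 0.
Heap B, S = {1, 2, 3}:
n :  0  1  2  3  4  5  6  7  8  9 10
G :  0  1  2  3  0  1  2  3  0  1  2
G_B(10) = 2.
Combined Grundy value = 0 ⊕ 2 = 2.
A winning move leaves total XOR = 0, i.e. changes one component's Grundy value g to g ⊕ X where X is the current total.
Heap A: need g' = 0⊕2 = 2. Options: 26−1→G=1, 26−3→G=3, 26−5→G=3, 26−6→G=2, 26−7→G=3. Hits: 1.
Heap B: need g' = 2⊕2 = 0. Options: 10−1→G=1, 10−2→G=0, 10−3→G=3. Hits: 1.

2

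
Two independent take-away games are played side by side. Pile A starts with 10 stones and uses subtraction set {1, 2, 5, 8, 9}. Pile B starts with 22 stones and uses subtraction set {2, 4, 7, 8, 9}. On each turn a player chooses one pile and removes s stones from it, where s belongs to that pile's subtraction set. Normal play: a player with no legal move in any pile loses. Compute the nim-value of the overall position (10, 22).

0

Pile A, S = {1, 2, 5, 8, 9}:
G(0) = 0
G(1) = mex{0} = 1
G(2) = mex{1,0} = 2
G(3) = mex{2,1} = 0
G(4) = mex{0,2} = 1
G(5) = mex{1,0,0} = 2
G(6) = mex{2,1,1} = 0
G(7) = mex{0,2,2} = 1
G(8) = mex{1,0,0,0} = 2
G(9) = mex{2,1,1,1,0} = 3
G(10) = mex{3,2,2,2,1} = 0
G_A(10) = 0.
Pile B, S = {2, 4, 7, 8, 9}:
n :  0  1  2  3  4  5  6  7  8  9 10 11 12 13 14 15 16 17 18 19 20 21 22
G :  0  0  1  1  2  2  0  3  1  4  2  0  0  1  1  2  2  0  3  1  4  2  0
G_B(22) = 0.
Combined Grundy value = 0 ⊕ 0 = 0.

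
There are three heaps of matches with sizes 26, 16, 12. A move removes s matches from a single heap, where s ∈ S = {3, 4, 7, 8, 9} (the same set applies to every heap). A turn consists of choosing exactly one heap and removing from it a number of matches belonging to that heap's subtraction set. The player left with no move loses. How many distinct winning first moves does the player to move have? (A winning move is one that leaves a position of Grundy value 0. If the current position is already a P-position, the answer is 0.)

6

All heaps use S = {3, 4, 7, 8, 9}:
n :  0  1  2  3  4  5  6  7  8  9 10 11 12 13 14 15 16 17 18 19 20 21 22 23 24 25 26
G :  0  0  0  1  1  1  2  2  2  3  3  3  0  0  0  1  1  1  2  2  2  3  3  3  0  0  0
Heap A: G(26) = 0.
Heap B: G(16) = 1.
Heap C: G(12) = 0.
Combined Grundy value = 0 ⊕ 1 ⊕ 0 = 1.
A winning move leaves total XOR = 0, i.e. changes one component's Grundy value g to g ⊕ X where X is the current total.
Heap A: need g' = 0⊕1 = 1. Options: 26−3→G=3, 26−4→G=3, 26−7→G=2, 26−8→G=2, 26−9→G=1. Hits: 1.
Heap B: need g' = 1⊕1 = 0. Options: 16−3→G=0, 16−4→G=0, 16−7→G=3, 16−8→G=2, 16−9→G=2. Hits: 2.
Heap C: need g' = 0⊕1 = 1. Options: 12−3→G=3, 12−4→G=2, 12−7→G=1, 12−8→G=1, 12−9→G=1. Hits: 3.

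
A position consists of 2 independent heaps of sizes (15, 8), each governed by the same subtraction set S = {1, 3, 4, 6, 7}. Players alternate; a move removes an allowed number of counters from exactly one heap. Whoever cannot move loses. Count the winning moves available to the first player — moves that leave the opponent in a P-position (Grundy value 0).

3

All heaps use S = {1, 3, 4, 6, 7}:
G(0) = 0
G(1) = mex{0} = 1
G(2) = mex{1} = 0
G(3) = mex{0,0} = 1
G(4) = mex{1,1,0} = 2
G(5) = mex{2,0,1} = 3
G(6) = mex{3,1,0,0} = 2
G(7) = mex{2,2,1,1,0} = 3
G(8) = mex{3,3,2,0,1} = 4
G(9) = mex{4,2,3,1,0} = 5
G(10) = mex{5,3,2,2,1} = 0
G(11) = mex{0,4,3,3,2} = 1
G(12) = mex{1,5,4,2,3} = 0
G(13) = mex{0,0,5,3,2} = 1
G(14) = mex{1,1,0,4,3} = 2
G(15) = mex{2,0,1,5,4} = 3
Heap A: G(15) = 3.
Heap B: G(8) = 4.
Combined Grundy value = 3 ⊕ 4 = 7.
A winning move leaves total XOR = 0, i.e. changes one component's Grundy value g to g ⊕ X where X is the current total.
Heap A: need g' = 3⊕7 = 4. Options: 15−1→G=2, 15−3→G=0, 15−4→G=1, 15−6→G=5, 15−7→G=4. Hits: 1.
Heap B: need g' = 4⊕7 = 3. Options: 8−1→G=3, 8−3→G=3, 8−4→G=2, 8−6→G=0, 8−7→G=1. Hits: 2.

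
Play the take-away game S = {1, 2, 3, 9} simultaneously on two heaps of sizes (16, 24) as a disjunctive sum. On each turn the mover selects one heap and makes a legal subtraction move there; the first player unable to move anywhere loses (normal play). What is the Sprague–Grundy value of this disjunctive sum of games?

0

All heaps use S = {1, 2, 3, 9}:
n :  0  1  2  3  4  5  6  7  8  9 10 11 12 13 14 15 16 17 18 19 20 21 22 23 24
G :  0  1  2  3  0  1  2  3  0  1  2  3  0  1  2  3  0  1  2  3  0  1  2  3  0
Heap A: G(16) = 0.
Heap B: G(24) = 0.
Combined Grundy value = 0 ⊕ 0 = 0.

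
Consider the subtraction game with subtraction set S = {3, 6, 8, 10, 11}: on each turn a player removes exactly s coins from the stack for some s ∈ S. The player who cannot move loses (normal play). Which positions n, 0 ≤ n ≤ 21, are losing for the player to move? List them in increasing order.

n :  0  1  2  3  4  5  6  7  8  9 10 11 12 13 14 15 16 17 18 19 20 21
G :  0  0  0  1  1  1  2  2  2  3  3  3  4  4  0  0  0  1  1  1  2  2
P-positions are exactly the n with G(n) = 0.

0, 1, 2, 14, 15, 16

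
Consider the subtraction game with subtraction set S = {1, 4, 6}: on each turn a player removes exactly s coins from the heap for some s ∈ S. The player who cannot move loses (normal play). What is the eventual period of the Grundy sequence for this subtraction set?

G(0) = 0
G(1) = mex{0} = 1
G(2) = mex{1} = 0
G(3) = mex{0} = 1
G(4) = mex{1,0} = 2
G(5) = mex{2,1} = 0
G(6) = mex{0,0,0} = 1
G(7) = mex{1,1,1} = 0
G(8) = mex{0,2,0} = 1
G(9) = mex{1,0,1} = 2
G(10) = mex{2,1,2} = 0
G(11) = mex{0,0,0} = 1
G(12) = mex{1,1,1} = 0
G(13) = mex{0,2,0} = 1
G(14) = mex{1,0,1} = 2
G(n+5) = G(n) holds for n = 0,…,5 (a full window of length max(S) = 6), so the sequence is purely periodic with period 5.

5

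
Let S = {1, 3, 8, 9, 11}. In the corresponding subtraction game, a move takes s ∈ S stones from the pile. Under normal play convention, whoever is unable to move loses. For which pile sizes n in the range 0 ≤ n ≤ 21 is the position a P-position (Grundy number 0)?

0, 2, 4, 6, 16, 18, 20

G(0) = 0
G(1) = mex{0} = 1
G(2) = mex{1} = 0
G(3) = mex{0,0} = 1
G(4) = mex{1,1} = 0
G(5) = mex{0,0} = 1
G(6) = mex{1,1} = 0
G(7) = mex{0,0} = 1
G(8) = mex{1,1,0} = 2
G(9) = mex{2,0,1,0} = 3
G(10) = mex{3,1,0,1} = 2
G(11) = mex{2,2,1,0,0} = 3
G(12) = mex{3,3,0,1,1} = 2
G(13) = mex{2,2,1,0,0} = 3
G(14) = mex{3,3,0,1,1} = 2
G(15) = mex{2,2,1,0,0} = 3
G(16) = mex{3,3,2,1,1} = 0
G(17) = mex{0,2,3,2,0} = 1
G(18) = mex{1,3,2,3,1} = 0
G(19) = mex{0,0,3,2,2} = 1
G(20) = mex{1,1,2,3,3} = 0
G(21) = mex{0,0,3,2,2} = 1
P-positions are exactly the n with G(n) = 0.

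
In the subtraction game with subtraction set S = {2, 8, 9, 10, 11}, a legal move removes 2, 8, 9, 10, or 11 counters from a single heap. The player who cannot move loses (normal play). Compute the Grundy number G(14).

n :  0  1  2  3  4  5  6  7  8  9 10 11 12 13 14
G :  0  0  1  1  0  0  1  1  2  2  3  3  2  2  3

3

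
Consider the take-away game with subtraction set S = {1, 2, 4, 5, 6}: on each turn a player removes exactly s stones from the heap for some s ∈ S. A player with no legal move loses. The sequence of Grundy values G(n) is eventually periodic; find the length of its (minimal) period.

n :  0  1  2  3  4  5  6  7  8  9 10 11 12 13 14 15 16 17 18 19 20 21
G :  0  1  2  0  1  2  3  4  5  3  0  1  2  0  1  2  3  4  5  3  0  1
G(n+10) = G(n) holds for n = 0,…,5 (a full window of length max(S) = 6), so the sequence is purely periodic with period 10.

10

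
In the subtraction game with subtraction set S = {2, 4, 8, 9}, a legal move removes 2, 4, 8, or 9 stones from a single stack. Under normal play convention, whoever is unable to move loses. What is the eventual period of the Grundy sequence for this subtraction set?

6

n :  0  1  2  3  4  5  6  7  8  9 10 11 12 13 14 15 16
G :  0  0  1  1  2  2  0  0  1  1  2  2  0  0  1  1  2
G(n+6) = G(n) holds for n = 0,…,8 (a full window of length max(S) = 9), so the sequence is purely periodic with period 6.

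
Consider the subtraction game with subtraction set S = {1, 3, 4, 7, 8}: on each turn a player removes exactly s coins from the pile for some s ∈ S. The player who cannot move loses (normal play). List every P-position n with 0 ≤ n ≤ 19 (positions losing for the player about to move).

0, 2, 11, 13

n :  0  1  2  3  4  5  6  7  8  9 10 11 12 13 14 15 16 17 18 19
G :  0  1  0  1  2  3  2  3  4  5  4  0  1  0  1  2  3  2  3  4
P-positions are exactly the n with G(n) = 0.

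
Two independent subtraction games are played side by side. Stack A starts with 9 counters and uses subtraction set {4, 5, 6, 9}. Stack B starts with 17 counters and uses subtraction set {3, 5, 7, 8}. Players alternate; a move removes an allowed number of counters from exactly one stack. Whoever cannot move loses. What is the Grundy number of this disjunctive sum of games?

Stack A, S = {4, 5, 6, 9}:
n : 0 1 2 3 4 5 6 7 8 9
G : 0 0 0 0 1 1 1 1 2 2
G_A(9) = 2.
Stack B, S = {3, 5, 7, 8}:
n :  0  1  2  3  4  5  6  7  8  9 10 11 12 13 14 15 16 17
G :  0  0  0  1  1  1  2  2  2  3  3  0  0  0  1  1  1  2
G_B(17) = 2.
Combined Grundy value = 2 ⊕ 2 = 0.

0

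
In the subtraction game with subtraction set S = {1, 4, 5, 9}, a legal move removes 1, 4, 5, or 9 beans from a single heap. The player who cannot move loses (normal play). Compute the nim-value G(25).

1

n :  0  1  2  3  4  5  6  7  8  9 10 11 12 13 14 15 16 17 18 19 20 21 22 23 24 25
G :  0  1  0  1  2  3  2  3  0  1  0  1  2  3  2  3  0  1  0  1  2  3  2  3  0  1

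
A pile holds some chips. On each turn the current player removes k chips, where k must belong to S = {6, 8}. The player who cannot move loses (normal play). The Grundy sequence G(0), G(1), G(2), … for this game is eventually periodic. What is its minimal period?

n :  0  1  2  3  4  5  6  7  8  9 10 11 12 13 14 15 16 17 18 19 20 21 22 23 24 25 26 27 28 29
G :  0  0  0  0  0  0  1  1  1  1  1  1  2  2  0  0  0  0  0  0  1  1  1  1  1  1  2  2  0  0
G(n+14) = G(n) holds for n = 0,…,7 (a full window of length max(S) = 8), so the sequence is purely periodic with period 14.

14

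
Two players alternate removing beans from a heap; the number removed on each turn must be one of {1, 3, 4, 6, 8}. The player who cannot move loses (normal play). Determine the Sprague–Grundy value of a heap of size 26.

3

G(0) = 0
G(1) = mex{0} = 1
G(2) = mex{1} = 0
G(3) = mex{0,0} = 1
G(4) = mex{1,1,0} = 2
G(5) = mex{2,0,1} = 3
G(6) = mex{3,1,0,0} = 2
G(7) = mex{2,2,1,1} = 0
G(8) = mex{0,3,2,0,0} = 1
G(9) = mex{1,2,3,1,1} = 0
G(10) = mex{0,0,2,2,0} = 1
G(11) = mex{1,1,0,3,1} = 2
G(12) = mex{2,0,1,2,2} = 3
G(13) = mex{3,1,0,0,3} = 2
G(14) = mex{2,2,1,1,2} = 0
G(15) = mex{0,3,2,0,0} = 1
G(16) = mex{1,2,3,1,1} = 0
G(17) = mex{0,0,2,2,0} = 1
G(18) = mex{1,1,0,3,1} = 2
G(19) = mex{2,0,1,2,2} = 3
G(20) = mex{3,1,0,0,3} = 2
G(21) = mex{2,2,1,1,2} = 0
G(22) = mex{0,3,2,0,0} = 1
G(23) = mex{1,2,3,1,1} = 0
G(24) = mex{0,0,2,2,0} = 1
G(25) = mex{1,1,0,3,1} = 2
G(26) = mex{2,0,1,2,2} = 3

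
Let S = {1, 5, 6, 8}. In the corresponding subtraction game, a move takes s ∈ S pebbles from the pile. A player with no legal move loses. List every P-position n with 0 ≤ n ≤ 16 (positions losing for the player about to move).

0, 2, 4, 11, 13, 15

n :  0  1  2  3  4  5  6  7  8  9 10 11 12 13 14 15 16
G :  0  1  0  1  0  1  2  3  2  3  2  0  1  0  1  0  1
P-positions are exactly the n with G(n) = 0.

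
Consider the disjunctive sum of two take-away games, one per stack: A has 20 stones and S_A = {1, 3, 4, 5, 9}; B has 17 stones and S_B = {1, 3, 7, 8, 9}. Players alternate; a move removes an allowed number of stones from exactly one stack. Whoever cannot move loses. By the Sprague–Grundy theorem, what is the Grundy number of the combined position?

Stack A, S = {1, 3, 4, 5, 9}:
n :  0  1  2  3  4  5  6  7  8  9 10 11 12 13 14 15 16 17 18 19 20
G :  0  1  0  1  2  3  2  3  0  1  0  1  2  3  2  3  0  1  0  1  2
G_A(20) = 2.
Stack B, S = {1, 3, 7, 8, 9}:
G(0) = 0
G(1) = mex{0} = 1
G(2) = mex{1} = 0
G(3) = mex{0,0} = 1
G(4) = mex{1,1} = 0
G(5) = mex{0,0} = 1
G(6) = mex{1,1} = 0
G(7) = mex{0,0,0} = 1
G(8) = mex{1,1,1,0} = 2
G(9) = mex{2,0,0,1,0} = 3
G(10) = mex{3,1,1,0,1} = 2
G(11) = mex{2,2,0,1,0} = 3
G(12) = mex{3,3,1,0,1} = 2
G(13) = mex{2,2,0,1,0} = 3
G(14) = mex{3,3,1,0,1} = 2
G(15) = mex{2,2,2,1,0} = 3
G(16) = mex{3,3,3,2,1} = 0
G(17) = mex{0,2,2,3,2} = 1
G_B(17) = 1.
Combined Grundy value = 2 ⊕ 1 = 3.

3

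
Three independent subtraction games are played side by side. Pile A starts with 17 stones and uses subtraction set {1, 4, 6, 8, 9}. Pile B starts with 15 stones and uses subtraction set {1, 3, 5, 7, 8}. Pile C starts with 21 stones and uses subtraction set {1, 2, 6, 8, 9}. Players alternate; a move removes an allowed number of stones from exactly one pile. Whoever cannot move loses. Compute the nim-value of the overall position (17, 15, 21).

0

Pile A, S = {1, 4, 6, 8, 9}:
G(0) = 0
G(1) = mex{0} = 1
G(2) = mex{1} = 0
G(3) = mex{0} = 1
G(4) = mex{1,0} = 2
G(5) = mex{2,1} = 0
G(6) = mex{0,0,0} = 1
G(7) = mex{1,1,1} = 0
G(8) = mex{0,2,0,0} = 1
G(9) = mex{1,0,1,1,0} = 2
G(10) = mex{2,1,2,0,1} = 3
G(11) = mex{3,0,0,1,0} = 2
G(12) = mex{2,1,1,2,1} = 0
G(13) = mex{0,2,0,0,2} = 1
G(14) = mex{1,3,1,1,0} = 2
G(15) = mex{2,2,2,0,1} = 3
G(16) = mex{3,0,3,1,0} = 2
G(17) = mex{2,1,2,2,1} = 0
G_A(17) = 0.
Pile B, S = {1, 3, 5, 7, 8}:
G(0) = 0
G(1) = mex{0} = 1
G(2) = mex{1} = 0
G(3) = mex{0,0} = 1
G(4) = mex{1,1} = 0
G(5) = mex{0,0,0} = 1
G(6) = mex{1,1,1} = 0
G(7) = mex{0,0,0,0} = 1
G(8) = mex{1,1,1,1,0} = 2
G(9) = mex{2,0,0,0,1} = 3
G(10) = mex{3,1,1,1,0} = 2
G(11) = mex{2,2,0,0,1} = 3
G(12) = mex{3,3,1,1,0} = 2
G(13) = mex{2,2,2,0,1} = 3
G(14) = mex{3,3,3,1,0} = 2
G(15) = mex{2,2,2,2,1} = 0
G_B(15) = 0.
Pile C, S = {1, 2, 6, 8, 9}:
G(0) = 0
G(1) = mex{0} = 1
G(2) = mex{1,0} = 2
G(3) = mex{2,1} = 0
G(4) = mex{0,2} = 1
G(5) = mex{1,0} = 2
G(6) = mex{2,1,0} = 3
G(7) = mex{3,2,1} = 0
G(8) = mex{0,3,2,0} = 1
G(9) = mex{1,0,0,1,0} = 2
G(10) = mex{2,1,1,2,1} = 0
G(11) = mex{0,2,2,0,2} = 1
G(12) = mex{1,0,3,1,0} = 2
G(13) = mex{2,1,0,2,1} = 3
G(14) = mex{3,2,1,3,2} = 0
G(15) = mex{0,3,2,0,3} = 1
G(16) = mex{1,0,0,1,0} = 2
G(17) = mex{2,1,1,2,1} = 0
G(18) = mex{0,2,2,0,2} = 1
G(19) = mex{1,0,3,1,0} = 2
G(20) = mex{2,1,0,2,1} = 3
G(21) = mex{3,2,1,3,2} = 0
G_C(21) = 0.
Combined Grundy value = 0 ⊕ 0 ⊕ 0 = 0.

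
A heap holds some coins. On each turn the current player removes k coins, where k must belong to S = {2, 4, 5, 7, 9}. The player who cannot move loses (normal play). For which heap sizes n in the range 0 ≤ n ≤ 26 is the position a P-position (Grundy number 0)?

G(0) = 0
G(1) = mex{} = 0
G(2) = mex{0} = 1
G(3) = mex{0} = 1
G(4) = mex{1,0} = 2
G(5) = mex{1,0,0} = 2
G(6) = mex{2,1,0} = 3
G(7) = mex{2,1,1,0} = 3
G(8) = mex{3,2,1,0} = 4
G(9) = mex{3,2,2,1,0} = 4
G(10) = mex{4,3,2,1,0} = 5
G(11) = mex{4,3,3,2,1} = 0
G(12) = mex{5,4,3,2,1} = 0
G(13) = mex{0,4,4,3,2} = 1
G(14) = mex{0,5,4,3,2} = 1
G(15) = mex{1,0,5,4,3} = 2
G(16) = mex{1,0,0,4,3} = 2
G(17) = mex{2,1,0,5,4} = 3
G(18) = mex{2,1,1,0,4} = 3
G(19) = mex{3,2,1,0,5} = 4
G(20) = mex{3,2,2,1,0} = 4
G(21) = mex{4,3,2,1,0} = 5
G(22) = mex{4,3,3,2,1} = 0
G(23) = mex{5,4,3,2,1} = 0
G(24) = mex{0,4,4,3,2} = 1
G(25) = mex{0,5,4,3,2} = 1
G(26) = mex{1,0,5,4,3} = 2
P-positions are exactly the n with G(n) = 0.

0, 1, 11, 12, 22, 23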